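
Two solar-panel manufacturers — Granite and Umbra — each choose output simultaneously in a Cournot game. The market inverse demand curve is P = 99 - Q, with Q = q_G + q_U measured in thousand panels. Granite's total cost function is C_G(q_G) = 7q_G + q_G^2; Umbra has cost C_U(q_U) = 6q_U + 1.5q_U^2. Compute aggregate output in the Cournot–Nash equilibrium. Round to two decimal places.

34.05

Granite's profit: π_G = (99 - Q)q_G - (7q_G + q_G²). Setting ∂π_G/∂q_G = 0: 92 - 4q_G - (q_U) = 0.
Umbra's profit: π_U = (99 - Q)q_U - (6q_U + (3/2)q_U²). Setting ∂π_U/∂q_U = 0: 93 - 5q_U - (q_G) = 0.
Best responses: q_G = (92 - q_U)/4, q_U = (93 - q_G)/5.
Substituting one into the other gives q_G = 367/19 and q_U = 280/19.
Total output Q = 367/19 + 280/19 = 647/19.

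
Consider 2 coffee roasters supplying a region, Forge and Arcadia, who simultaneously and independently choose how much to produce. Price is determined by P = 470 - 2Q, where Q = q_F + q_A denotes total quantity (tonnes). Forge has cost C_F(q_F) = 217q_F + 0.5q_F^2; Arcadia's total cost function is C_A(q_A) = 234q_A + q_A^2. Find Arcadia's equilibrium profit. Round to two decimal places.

2016.02

Forge's profit: π_F = (470 - 2Q)q_F - (217q_F + (1/2)q_F²). Setting ∂π_F/∂q_F = 0: 253 - 5q_F - 2(q_A) = 0.
Arcadia's profit: π_A = (470 - 2Q)q_A - (234q_A + q_A²). Setting ∂π_A/∂q_A = 0: 236 - 6q_A - 2(q_F) = 0.
Best responses: q_F = (253 - 2q_A)/5, q_A = (236 - 2q_F)/6.
Substituting one into the other gives q_F = 523/13 and q_A = 337/13.
Price P = 470 - 2·(860/13) = 337.6923.
Arcadia's profit: 337.6923·(337/13) - 234·(337/13) - (337/13)² = 2016.0178.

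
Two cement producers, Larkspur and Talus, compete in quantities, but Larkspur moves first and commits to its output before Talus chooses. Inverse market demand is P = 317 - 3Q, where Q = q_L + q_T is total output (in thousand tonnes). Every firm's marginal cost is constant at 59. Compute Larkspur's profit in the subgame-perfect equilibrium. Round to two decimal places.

Solve by backward induction. Given q_L, the follower Talus maximises π_T = (317 - 3q_L - 3q_T)q_T - 59q_T.
Follower FOC: 258 - 3q_L - 6q_T = 0, so q_T(q_L) = (258 - 3q_L)/6.
The leader anticipates this reaction. Substituting into P = 317 - 3Q gives P = 188 - (3/2)q_L, so π_L = (188 - (3/2)q_L)q_L - 59q_L.
Leader FOC: 129 - 3q_L = 0, so q_L = 43.
Then q_T = (258 - 3·43)/6 = 43/2.
Price P = 317 - 3·(129/2) = 247/2.
Larkspur's profit: (247/2 - 59)·43 = 2773.5000.

2773.50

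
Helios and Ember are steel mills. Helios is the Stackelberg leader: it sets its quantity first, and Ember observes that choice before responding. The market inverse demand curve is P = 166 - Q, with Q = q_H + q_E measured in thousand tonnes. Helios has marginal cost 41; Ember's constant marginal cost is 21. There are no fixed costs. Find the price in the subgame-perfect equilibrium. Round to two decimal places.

67.25

Solve by backward induction. Given q_H, the follower Ember maximises π_E = (166 - q_H - q_E)q_E - 21q_E.
∂π_E/∂q_E = 145 - q_H - 2q_E = 0 gives the reaction function q_E = (145 - q_H)/2.
Helios substitutes q_E(q_H) into its own profit: π_H = q_H(166 - q_H - (145 - q_H)/2) - 41q_H = (187/2 - (1/2)q_H)q_H - 41q_H.
The leader's first-order condition 105/2 - q_H = 0 yields q_H = 105/2.
Then q_E = (145 - 105/2)/2 = 185/4.
Total output Q = 395/4, so price P = 166 - 395/4 = 269/4.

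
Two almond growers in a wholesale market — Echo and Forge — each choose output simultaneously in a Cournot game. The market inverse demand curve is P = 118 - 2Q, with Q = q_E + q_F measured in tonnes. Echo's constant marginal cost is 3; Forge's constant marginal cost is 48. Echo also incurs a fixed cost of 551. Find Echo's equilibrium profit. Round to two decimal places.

871.22

Echo's profit: π_E = (118 - 2Q)q_E - (3q_E). Setting ∂π_E/∂q_E = 0: 115 - 4q_E - 2(q_F) = 0.
Forge's first-order condition: 70 - 4q_F - 2(q_E) = 0.
Best responses: q_E = (115 - 2q_F)/4, q_F = (70 - 2q_E)/4.
Solving the pair: q_E = 80/3, q_F = 25/6.
Price P = 118 - 2·(185/6) = 169/3.
Echo's profit: (169/3 - 3)·(80/3) - 551 = 871.2222.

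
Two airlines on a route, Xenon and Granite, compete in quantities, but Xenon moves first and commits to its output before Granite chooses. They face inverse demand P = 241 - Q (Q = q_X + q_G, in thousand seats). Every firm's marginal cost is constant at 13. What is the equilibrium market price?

The follower Granite best-responds to any q_X: π_G = (241 - Q)q_G - 13q_G.
∂π_G/∂q_G = 228 - q_X - 2q_G = 0 gives the reaction function q_G = (228 - q_X)/2.
Xenon substitutes q_G(q_X) into its own profit: π_X = q_X(241 - q_X - (228 - q_X)/2) - 13q_X = (127 - (1/2)q_X)q_X - 13q_X.
Maximising: ∂π_X/∂q_X = 114 - q_X = 0, giving q_X = 114.
Then q_G = (228 - 114)/2 = 57.
Total output Q = 171, so price P = 241 - 171 = 70.

70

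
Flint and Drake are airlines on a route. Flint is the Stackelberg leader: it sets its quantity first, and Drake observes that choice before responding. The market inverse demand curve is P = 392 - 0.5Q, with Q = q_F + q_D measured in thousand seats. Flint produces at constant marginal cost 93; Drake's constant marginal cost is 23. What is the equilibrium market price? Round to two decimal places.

Solve by backward induction. Given q_F, the follower Drake maximises π_D = (392 - (1/2)q_F - (1/2)q_D)q_D - 23q_D.
Setting the follower's marginal profit to zero, 369 - (1/2)q_F - q_D = 0, i.e. q_D = (369 - (1/2)q_F).
Flint substitutes q_D(q_F) into its own profit: π_F = q_F(392 - (1/2)q_F - (369 - (1/2)q_F)/2) - 93q_F = (415/2 - (1/4)q_F)q_F - 93q_F.
Maximising: ∂π_F/∂q_F = 229/2 - (1/2)q_F = 0, giving q_F = 229.
Then q_D = (369 - (1/2)·229) = 509/2.
Total output Q = 967/2, so price P = 392 - (1/2)·(967/2) = 601/4.

150.25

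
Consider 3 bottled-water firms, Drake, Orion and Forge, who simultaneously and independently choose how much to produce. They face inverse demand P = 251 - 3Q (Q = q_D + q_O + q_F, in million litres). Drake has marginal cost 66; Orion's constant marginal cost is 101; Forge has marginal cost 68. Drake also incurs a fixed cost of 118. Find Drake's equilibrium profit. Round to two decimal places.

908.75

Drake's profit: π_D = (251 - 3Q)q_D - (66q_D). Setting ∂π_D/∂q_D = 0: 185 - 6q_D - 3(q_O + q_F) = 0.
Orion's profit: π_O = (251 - 3Q)q_O - (101q_O). Setting ∂π_O/∂q_O = 0: 150 - 6q_O - 3(q_D + q_F) = 0.
Forge's first-order condition: 183 - 6q_F - 3(q_D + q_O) = 0.
Adding the 3 conditions: 518 − 6Q − 6Q = 0, i.e. Q = 259/6.
Back-substituting: q_D = (185 − 259/2)/3 = 37/2, q_O = (150 − 259/2)/3 = 41/6, q_F = (183 − 259/2)/3 = 107/6.
Price P = 251 - 3·(259/6) = 243/2.
Drake's profit: (243/2 - 66)·(37/2) - 118 = 908.7500.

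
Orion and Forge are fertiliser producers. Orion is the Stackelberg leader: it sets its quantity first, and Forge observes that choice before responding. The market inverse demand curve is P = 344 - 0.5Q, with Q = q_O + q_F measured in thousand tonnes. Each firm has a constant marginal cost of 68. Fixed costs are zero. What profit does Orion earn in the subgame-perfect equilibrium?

The follower Forge best-responds to any q_O: π_F = (344 - 0.5Q)q_F - 68q_F.
Follower FOC: 276 - (1/2)q_O - q_F = 0, so q_F(q_O) = (276 - (1/2)q_O).
Orion substitutes q_F(q_O) into its own profit: π_O = q_O(344 - (1/2)q_O - (276 - (1/2)q_O)/2) - 68q_O = (206 - (1/4)q_O)q_O - 68q_O.
Maximising: ∂π_O/∂q_O = 138 - (1/2)q_O = 0, giving q_O = 276.
Then q_F = (276 - (1/2)·276) = 138.
Price P = 344 - (1/2)·414 = 137.
Orion's profit: (137 - 68)·276 = 19044.

19044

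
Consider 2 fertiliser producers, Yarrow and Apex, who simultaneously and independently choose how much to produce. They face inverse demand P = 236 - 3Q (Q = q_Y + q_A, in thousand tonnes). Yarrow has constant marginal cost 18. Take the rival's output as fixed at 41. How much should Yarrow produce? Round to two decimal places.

15.83

With the rival's output fixed at 41, Yarrow's profit is π_Y = (236 - 3·41 - 3q_Y)q_Y - (18q_Y) = (113 - 3q_Y)q_Y - (18q_Y).
∂π_Y/∂q_Y = 95 - 6q_Y = 0, so q_Y = 95/6.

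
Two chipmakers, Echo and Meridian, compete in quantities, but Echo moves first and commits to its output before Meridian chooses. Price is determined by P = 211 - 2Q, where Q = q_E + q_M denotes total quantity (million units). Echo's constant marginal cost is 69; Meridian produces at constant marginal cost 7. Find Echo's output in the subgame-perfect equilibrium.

The follower Meridian best-responds to any q_E: π_M = (211 - 2Q)q_M - 7q_M.
Follower FOC: 204 - 2q_E - 4q_M = 0, so q_M(q_E) = (204 - 2q_E)/4.
Echo substitutes q_M(q_E) into its own profit: π_E = q_E(211 - 2q_E - (204 - 2q_E)/2) - 69q_E = (109 - q_E)q_E - 69q_E.
Maximising: ∂π_E/∂q_E = 40 - 2q_E = 0, giving q_E = 20.
Then q_M = (204 - 2·20)/4 = 41.

20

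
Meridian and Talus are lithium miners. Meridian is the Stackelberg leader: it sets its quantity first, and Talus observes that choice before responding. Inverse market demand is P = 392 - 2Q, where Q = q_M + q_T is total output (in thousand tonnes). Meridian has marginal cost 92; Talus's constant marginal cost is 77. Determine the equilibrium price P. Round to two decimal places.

The follower Talus best-responds to any q_M: π_T = (392 - 2Q)q_T - 77q_T.
Setting the follower's marginal profit to zero, 315 - 2q_M - 4q_T = 0, i.e. q_T = (315 - 2q_M)/4.
The leader anticipates this reaction. Substituting into P = 392 - 2Q gives P = 469/2 - q_M, so π_M = (469/2 - q_M)q_M - 92q_M.
The leader's first-order condition 285/2 - 2q_M = 0 yields q_M = 285/4.
Then q_T = (315 - 2·(285/4))/4 = 345/8.
Total output Q = 915/8, so price P = 392 - 2·(915/8) = 653/4.

163.25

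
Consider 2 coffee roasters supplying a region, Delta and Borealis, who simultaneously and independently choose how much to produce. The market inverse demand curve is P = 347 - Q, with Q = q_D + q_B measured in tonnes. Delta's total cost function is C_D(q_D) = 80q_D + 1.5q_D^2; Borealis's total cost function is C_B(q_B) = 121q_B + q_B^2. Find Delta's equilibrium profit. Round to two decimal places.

4909.72

Delta's profit: π_D = (347 - Q)q_D - (80q_D + (3/2)q_D²). Setting ∂π_D/∂q_D = 0: 267 - 5q_D - (q_B) = 0.
Borealis's profit: π_B = (347 - Q)q_B - (121q_B + q_B²). Setting ∂π_B/∂q_B = 0: 226 - 4q_B - (q_D) = 0.
Rearranging gives the reaction functions q_D = (267 - q_B)/5 and q_B = (226 - q_D)/4.
Substituting one into the other gives q_D = 842/19 and q_B = 863/19.
Price P = 347 - 1705/19 = 257.2632.
Delta's profit: 257.2632·(842/19) - 80·(842/19) - (3/2)(842/19)² = 4909.7230.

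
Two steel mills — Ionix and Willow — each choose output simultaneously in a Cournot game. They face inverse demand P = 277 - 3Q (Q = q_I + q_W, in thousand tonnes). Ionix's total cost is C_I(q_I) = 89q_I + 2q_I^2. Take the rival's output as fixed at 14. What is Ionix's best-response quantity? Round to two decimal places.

With the rival's output fixed at 14, Ionix's profit is π_I = (277 - 3·14 - 3q_I)q_I - (89q_I + 2q_I²) = (235 - 3q_I)q_I - (89q_I + 2q_I²).
∂π_I/∂q_I = 146 - 10q_I = 0, so q_I = 73/5.

14.60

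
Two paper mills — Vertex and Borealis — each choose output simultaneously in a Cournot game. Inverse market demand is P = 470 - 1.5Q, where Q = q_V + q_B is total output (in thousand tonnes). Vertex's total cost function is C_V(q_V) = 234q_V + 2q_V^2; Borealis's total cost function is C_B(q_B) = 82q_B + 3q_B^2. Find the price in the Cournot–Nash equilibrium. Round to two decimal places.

Vertex's profit: π_V = (470 - 1.5Q)q_V - (234q_V + 2q_V²). Setting ∂π_V/∂q_V = 0: 236 - 7q_V - (3/2)(q_B) = 0.
Borealis's first-order condition: 388 - 9q_B - (3/2)(q_V) = 0.
So q_V = (236 - (3/2)q_B)/7 and q_B = (388 - (3/2)q_V)/9.
Solving the pair: q_V = 25.3827, q_B = 38.8807.
Total output Q = 64.2634, so price P = 470 - (3/2)·64.2634 = 373.6049.

373.60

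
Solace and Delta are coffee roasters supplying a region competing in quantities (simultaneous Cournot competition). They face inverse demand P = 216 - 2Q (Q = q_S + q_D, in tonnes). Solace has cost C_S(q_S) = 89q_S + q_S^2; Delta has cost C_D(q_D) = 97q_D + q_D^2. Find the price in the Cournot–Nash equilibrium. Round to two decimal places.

154.50

Solace's profit: π_S = (216 - 2Q)q_S - (89q_S + q_S²). Setting ∂π_S/∂q_S = 0: 127 - 6q_S - 2(q_D) = 0.
Delta's first-order condition: 119 - 6q_D - 2(q_S) = 0.
So q_S = (127 - 2q_D)/6 and q_D = (119 - 2q_S)/6.
Substituting one into the other gives q_S = 131/8 and q_D = 115/8.
Total output Q = 123/4, so price P = 216 - 2·(123/4) = 309/2.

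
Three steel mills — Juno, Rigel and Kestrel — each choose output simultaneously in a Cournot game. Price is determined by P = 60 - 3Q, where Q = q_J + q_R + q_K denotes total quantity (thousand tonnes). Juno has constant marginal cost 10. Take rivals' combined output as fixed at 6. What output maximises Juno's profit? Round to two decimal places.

With rivals' combined output fixed at 6, Juno's profit is π_J = (60 - 3·6 - 3q_J)q_J - (10q_J) = (42 - 3q_J)q_J - (10q_J).
∂π_J/∂q_J = 32 - 6q_J = 0, so q_J = 16/3.

5.33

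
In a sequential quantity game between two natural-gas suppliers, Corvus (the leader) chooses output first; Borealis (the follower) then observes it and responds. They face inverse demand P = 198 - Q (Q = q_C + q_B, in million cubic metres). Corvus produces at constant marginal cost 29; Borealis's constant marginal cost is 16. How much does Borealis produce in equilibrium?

52

The follower Borealis best-responds to any q_C: π_B = (198 - Q)q_B - 16q_B.
Setting the follower's marginal profit to zero, 182 - q_C - 2q_B = 0, i.e. q_B = (182 - q_C)/2.
Corvus substitutes q_B(q_C) into its own profit: π_C = q_C(198 - q_C - (182 - q_C)/2) - 29q_C = (107 - (1/2)q_C)q_C - 29q_C.
The leader's first-order condition 78 - q_C = 0 yields q_C = 78.
Then q_B = (182 - 78)/2 = 52.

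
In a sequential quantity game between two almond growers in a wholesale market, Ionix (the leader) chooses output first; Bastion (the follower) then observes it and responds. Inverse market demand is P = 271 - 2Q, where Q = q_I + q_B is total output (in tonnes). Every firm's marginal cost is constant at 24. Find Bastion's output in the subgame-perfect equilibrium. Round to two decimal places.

Solve by backward induction. Given q_I, the follower Bastion maximises π_B = (271 - 2q_I - 2q_B)q_B - 24q_B.
Setting the follower's marginal profit to zero, 247 - 2q_I - 4q_B = 0, i.e. q_B = (247 - 2q_I)/4.
Ionix substitutes q_B(q_I) into its own profit: π_I = q_I(271 - 2q_I - (247 - 2q_I)/2) - 24q_I = (295/2 - q_I)q_I - 24q_I.
Leader FOC: 247/2 - 2q_I = 0, so q_I = 247/4.
Then q_B = (247 - 2·(247/4))/4 = 247/8.

30.88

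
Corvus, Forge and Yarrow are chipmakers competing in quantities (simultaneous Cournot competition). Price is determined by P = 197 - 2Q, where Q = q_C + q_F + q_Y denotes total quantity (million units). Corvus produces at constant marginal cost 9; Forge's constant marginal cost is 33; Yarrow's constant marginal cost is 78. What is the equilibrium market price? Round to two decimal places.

79.25

Corvus's profit: π_C = (197 - 2Q)q_C - (9q_C). Setting ∂π_C/∂q_C = 0: 188 - 4q_C - 2(q_F + q_Y) = 0.
Forge's profit: π_F = (197 - 2Q)q_F - (33q_F). Setting ∂π_F/∂q_F = 0: 164 - 4q_F - 2(q_C + q_Y) = 0.
Yarrow's profit: π_Y = (197 - 2Q)q_Y - (78q_Y). Setting ∂π_Y/∂q_Y = 0: 119 - 4q_Y - 2(q_C + q_F) = 0.
Adding the 3 first-order conditions: 471 − 8Q = 0, so Q = 471/8.
Back-substituting: q_C = (188 − 471/4)/2 = 281/8, q_F = (164 − 471/4)/2 = 185/8, q_Y = (119 − 471/4)/2 = 5/8.
Total output Q = 471/8, so price P = 197 - 2·(471/8) = 317/4.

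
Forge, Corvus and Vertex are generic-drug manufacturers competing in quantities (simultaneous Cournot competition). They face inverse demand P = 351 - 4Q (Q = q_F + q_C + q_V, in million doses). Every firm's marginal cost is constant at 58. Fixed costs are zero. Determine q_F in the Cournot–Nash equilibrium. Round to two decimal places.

18.31

Each firm earns π_i = (351 - 4Q)q_i - 58q_i.
Setting ∂π_i/∂q_i = 0 with rivals' quantities fixed: 293 - 8q_i - 4·Σ_{j≠i} q_j = 0.
With identical firms every q_j equals q_i, so Σ_{j≠i} q_j = 2q_i and 293 = 16q_i, giving q_i = 293/16.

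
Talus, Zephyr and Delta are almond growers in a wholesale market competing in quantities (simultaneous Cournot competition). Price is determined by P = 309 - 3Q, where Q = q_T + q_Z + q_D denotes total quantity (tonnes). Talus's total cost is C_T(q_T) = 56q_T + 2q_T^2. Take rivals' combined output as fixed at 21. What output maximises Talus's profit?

With rivals' combined output fixed at 21, Talus's profit is π_T = (309 - 3·21 - 3q_T)q_T - (56q_T + 2q_T²) = (246 - 3q_T)q_T - (56q_T + 2q_T²).
∂π_T/∂q_T = 190 - 10q_T = 0, so q_T = 19.

19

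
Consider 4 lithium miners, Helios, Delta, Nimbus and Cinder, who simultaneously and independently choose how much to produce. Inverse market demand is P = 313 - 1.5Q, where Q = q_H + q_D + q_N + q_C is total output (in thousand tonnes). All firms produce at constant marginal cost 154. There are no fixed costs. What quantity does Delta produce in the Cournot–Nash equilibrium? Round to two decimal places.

Each firm earns π_i = (313 - 1.5Q)q_i - 154q_i.
First-order condition (treating rivals' output as given): 159 - 3q_i - (3/2)·Σ_{j≠i} q_j = 0.
By symmetry each firm produces the same amount; substituting Σ_{j≠i} q_j = 3q_i yields q_i = 159/(15/2) = 106/5.

21.20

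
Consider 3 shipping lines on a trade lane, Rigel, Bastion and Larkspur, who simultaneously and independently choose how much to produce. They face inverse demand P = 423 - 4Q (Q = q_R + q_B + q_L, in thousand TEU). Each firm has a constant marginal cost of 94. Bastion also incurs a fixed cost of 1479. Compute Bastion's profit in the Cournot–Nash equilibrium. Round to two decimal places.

Each firm earns π_i = (423 - 4Q)q_i - 94q_i.
First-order condition (treating rivals' output as given): 329 - 8q_i - 4·Σ_{j≠i} q_j = 0.
With identical firms every q_j equals q_i, so Σ_{j≠i} q_j = 2q_i and 329 = 16q_i, giving q_i = 329/16.
Price P = 423 - 4·(987/16) = 705/4.
Bastion's profit: (705/4 - 94)·(329/16) - 1479 = 212.2656.

212.27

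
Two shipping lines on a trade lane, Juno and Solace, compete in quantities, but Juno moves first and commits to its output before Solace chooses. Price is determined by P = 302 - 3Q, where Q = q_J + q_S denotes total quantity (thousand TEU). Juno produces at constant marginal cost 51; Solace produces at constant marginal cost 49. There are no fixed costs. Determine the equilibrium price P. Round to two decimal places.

The follower Solace best-responds to any q_J: π_S = (302 - 3Q)q_S - 49q_S.
Follower FOC: 253 - 3q_J - 6q_S = 0, so q_S(q_J) = (253 - 3q_J)/6.
The leader anticipates this reaction. Substituting into P = 302 - 3Q gives P = 351/2 - (3/2)q_J, so π_J = (351/2 - (3/2)q_J)q_J - 51q_J.
The leader's first-order condition 249/2 - 3q_J = 0 yields q_J = 83/2.
Then q_S = (253 - 3·(83/2))/6 = 257/12.
Total output Q = 755/12, so price P = 302 - 3·(755/12) = 453/4.

113.25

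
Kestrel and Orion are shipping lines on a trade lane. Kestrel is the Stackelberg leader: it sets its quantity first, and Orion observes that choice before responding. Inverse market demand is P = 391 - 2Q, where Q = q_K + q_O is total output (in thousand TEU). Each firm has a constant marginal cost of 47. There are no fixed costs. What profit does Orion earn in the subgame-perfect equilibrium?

3698

Solve by backward induction. Given q_K, the follower Orion maximises π_O = (391 - 2q_K - 2q_O)q_O - 47q_O.
∂π_O/∂q_O = 344 - 2q_K - 4q_O = 0 gives the reaction function q_O = (344 - 2q_K)/4.
Kestrel substitutes q_O(q_K) into its own profit: π_K = q_K(391 - 2q_K - (344 - 2q_K)/2) - 47q_K = (219 - q_K)q_K - 47q_K.
Leader FOC: 172 - 2q_K = 0, so q_K = 86.
Then q_O = (344 - 2·86)/4 = 43.
Price P = 391 - 2·129 = 133.
Orion's profit: (133 - 47)·43 = 3698.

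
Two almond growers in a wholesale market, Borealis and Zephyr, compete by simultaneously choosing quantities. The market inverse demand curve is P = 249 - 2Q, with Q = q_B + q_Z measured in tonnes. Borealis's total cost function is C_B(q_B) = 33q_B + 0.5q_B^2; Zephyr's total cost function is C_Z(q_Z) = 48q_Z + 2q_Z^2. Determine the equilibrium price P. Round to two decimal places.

143.50

Borealis's profit: π_B = (249 - 2Q)q_B - (33q_B + (1/2)q_B²). Setting ∂π_B/∂q_B = 0: 216 - 5q_B - 2(q_Z) = 0.
Zephyr's profit: π_Z = (249 - 2Q)q_Z - (48q_Z + 2q_Z²). Setting ∂π_Z/∂q_Z = 0: 201 - 8q_Z - 2(q_B) = 0.
So q_B = (216 - 2q_Z)/5 and q_Z = (201 - 2q_B)/8.
Solving the pair: q_B = 221/6, q_Z = 191/12.
Total output Q = 211/4, so price P = 249 - 2·(211/4) = 287/2.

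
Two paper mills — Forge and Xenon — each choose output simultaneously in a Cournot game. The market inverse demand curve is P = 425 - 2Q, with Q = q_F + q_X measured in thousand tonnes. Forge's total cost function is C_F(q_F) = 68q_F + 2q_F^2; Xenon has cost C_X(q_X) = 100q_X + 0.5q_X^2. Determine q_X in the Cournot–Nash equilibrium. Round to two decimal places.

Forge's profit: π_F = (425 - 2Q)q_F - (68q_F + 2q_F²). Setting ∂π_F/∂q_F = 0: 357 - 8q_F - 2(q_X) = 0.
Xenon's profit: π_X = (425 - 2Q)q_X - (100q_X + (1/2)q_X²). Setting ∂π_X/∂q_X = 0: 325 - 5q_X - 2(q_F) = 0.
Rearranging gives the reaction functions q_F = (357 - 2q_X)/8 and q_X = (325 - 2q_F)/5.
Substituting one into the other gives q_F = 1135/36 and q_X = 943/18.

52.39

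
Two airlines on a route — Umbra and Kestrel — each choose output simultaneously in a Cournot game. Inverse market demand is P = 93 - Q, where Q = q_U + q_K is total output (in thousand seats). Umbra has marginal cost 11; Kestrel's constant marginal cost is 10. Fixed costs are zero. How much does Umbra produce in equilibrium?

Umbra's profit: π_U = (93 - Q)q_U - (11q_U). Setting ∂π_U/∂q_U = 0: 82 - 2q_U - (q_K) = 0.
Kestrel's first-order condition: 83 - 2q_K - (q_U) = 0.
So q_U = (82 - q_K)/2 and q_K = (83 - q_U)/2.
Solving the pair: q_U = 27, q_K = 28.

27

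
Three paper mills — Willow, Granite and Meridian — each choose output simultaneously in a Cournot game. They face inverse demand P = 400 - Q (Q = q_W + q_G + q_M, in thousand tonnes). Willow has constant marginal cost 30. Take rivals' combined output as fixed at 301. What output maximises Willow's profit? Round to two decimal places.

With rivals' combined output fixed at 301, Willow's profit is π_W = (400 - 301 - q_W)q_W - (30q_W) = (99 - q_W)q_W - (30q_W).
∂π_W/∂q_W = 69 - 2q_W = 0, so q_W = 69/2.

34.50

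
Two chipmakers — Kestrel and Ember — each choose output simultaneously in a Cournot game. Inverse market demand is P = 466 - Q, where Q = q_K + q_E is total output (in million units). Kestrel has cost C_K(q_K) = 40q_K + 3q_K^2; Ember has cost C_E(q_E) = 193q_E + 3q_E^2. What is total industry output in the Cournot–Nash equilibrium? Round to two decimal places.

77.67

Kestrel's profit: π_K = (466 - Q)q_K - (40q_K + 3q_K²). Setting ∂π_K/∂q_K = 0: 426 - 8q_K - (q_E) = 0.
Ember's first-order condition: 273 - 8q_E - (q_K) = 0.
Best responses: q_K = (426 - q_E)/8, q_E = (273 - q_K)/8.
Substituting one into the other gives q_K = 1045/21 and q_E = 586/21.
Total output Q = 1045/21 + 586/21 = 233/3.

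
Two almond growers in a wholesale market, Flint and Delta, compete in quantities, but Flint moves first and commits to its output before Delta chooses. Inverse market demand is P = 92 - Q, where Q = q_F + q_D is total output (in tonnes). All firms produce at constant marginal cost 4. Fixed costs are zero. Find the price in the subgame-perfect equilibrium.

Solve by backward induction. Given q_F, the follower Delta maximises π_D = (92 - q_F - q_D)q_D - 4q_D.
Follower FOC: 88 - q_F - 2q_D = 0, so q_D(q_F) = (88 - q_F)/2.
Flint substitutes q_D(q_F) into its own profit: π_F = q_F(92 - q_F - (88 - q_F)/2) - 4q_F = (48 - (1/2)q_F)q_F - 4q_F.
Leader FOC: 44 - q_F = 0, so q_F = 44.
Then q_D = (88 - 44)/2 = 22.
Total output Q = 66, so price P = 92 - 66 = 26.

26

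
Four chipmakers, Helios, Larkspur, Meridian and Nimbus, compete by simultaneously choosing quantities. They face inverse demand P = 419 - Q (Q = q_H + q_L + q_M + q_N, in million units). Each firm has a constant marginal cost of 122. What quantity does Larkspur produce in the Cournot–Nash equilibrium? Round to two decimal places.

A representative firm's profit is π_i = q_i(419 - Q) - 122q_i.
Setting ∂π_i/∂q_i = 0 with rivals' quantities fixed: 297 - 2q_i - Σ_{j≠i} q_j = 0.
By symmetry each firm produces the same amount; substituting Σ_{j≠i} q_j = 3q_i yields q_i = 297/5.

59.40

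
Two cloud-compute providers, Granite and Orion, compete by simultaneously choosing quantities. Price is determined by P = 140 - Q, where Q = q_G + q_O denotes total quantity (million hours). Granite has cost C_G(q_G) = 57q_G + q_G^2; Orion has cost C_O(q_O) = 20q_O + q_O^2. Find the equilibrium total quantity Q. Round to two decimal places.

Granite's profit: π_G = (140 - Q)q_G - (57q_G + q_G²). Setting ∂π_G/∂q_G = 0: 83 - 4q_G - (q_O) = 0.
Orion's first-order condition: 120 - 4q_O - (q_G) = 0.
Rearranging gives the reaction functions q_G = (83 - q_O)/4 and q_O = (120 - q_G)/4.
Substituting one into the other gives q_G = 212/15 and q_O = 397/15.
Total output Q = 212/15 + 397/15 = 203/5.

40.60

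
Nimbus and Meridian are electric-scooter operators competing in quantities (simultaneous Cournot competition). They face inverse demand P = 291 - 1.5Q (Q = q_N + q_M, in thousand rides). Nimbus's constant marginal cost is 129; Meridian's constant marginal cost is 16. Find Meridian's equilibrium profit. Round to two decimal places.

Nimbus's profit: π_N = (291 - 1.5Q)q_N - (129q_N). Setting ∂π_N/∂q_N = 0: 162 - 3q_N - (3/2)(q_M) = 0.
Meridian's first-order condition: 275 - 3q_M - (3/2)(q_N) = 0.
So q_N = (162 - (3/2)q_M)/3 and q_M = (275 - (3/2)q_N)/3.
Substituting one into the other gives q_N = 98/9 and q_M = 776/9.
Price P = 291 - (3/2)·(874/9) = 436/3.
Meridian's profit: (436/3 - 16)·(776/9) = 11151.4074.

11151.41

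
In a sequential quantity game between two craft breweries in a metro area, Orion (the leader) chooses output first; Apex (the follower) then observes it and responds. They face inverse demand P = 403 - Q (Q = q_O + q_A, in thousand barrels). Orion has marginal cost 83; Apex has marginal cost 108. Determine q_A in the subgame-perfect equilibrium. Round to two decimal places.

The follower Apex best-responds to any q_O: π_A = (403 - Q)q_A - 108q_A.
∂π_A/∂q_A = 295 - q_O - 2q_A = 0 gives the reaction function q_A = (295 - q_O)/2.
The leader anticipates this reaction. Substituting into P = 403 - Q gives P = 511/2 - (1/2)q_O, so π_O = (511/2 - (1/2)q_O)q_O - 83q_O.
Maximising: ∂π_O/∂q_O = 345/2 - q_O = 0, giving q_O = 345/2.
Then q_A = (295 - 345/2)/2 = 245/4.

61.25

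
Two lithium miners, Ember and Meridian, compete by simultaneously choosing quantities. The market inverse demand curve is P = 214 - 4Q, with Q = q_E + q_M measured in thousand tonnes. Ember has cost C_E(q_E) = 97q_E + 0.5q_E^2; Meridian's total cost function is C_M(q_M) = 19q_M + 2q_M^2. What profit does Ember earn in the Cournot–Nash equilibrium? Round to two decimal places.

207.02

Ember's profit: π_E = (214 - 4Q)q_E - (97q_E + (1/2)q_E²). Setting ∂π_E/∂q_E = 0: 117 - 9q_E - 4(q_M) = 0.
Meridian's profit: π_M = (214 - 4Q)q_M - (19q_M + 2q_M²). Setting ∂π_M/∂q_M = 0: 195 - 12q_M - 4(q_E) = 0.
So q_E = (117 - 4q_M)/9 and q_M = (195 - 4q_E)/12.
Substituting one into the other gives q_E = 156/23 and q_M = 1287/92.
Price P = 214 - 4·(1911/92) = 130.9130.
Ember's profit: 130.9130·(156/23) - 97·(156/23) - (1/2)(156/23)² = 207.0170.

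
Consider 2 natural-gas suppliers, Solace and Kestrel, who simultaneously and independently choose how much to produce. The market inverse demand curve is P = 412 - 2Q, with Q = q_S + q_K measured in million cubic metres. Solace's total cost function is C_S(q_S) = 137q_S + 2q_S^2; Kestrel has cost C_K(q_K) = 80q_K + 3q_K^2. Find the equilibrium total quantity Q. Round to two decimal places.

55.16

Solace's profit: π_S = (412 - 2Q)q_S - (137q_S + 2q_S²). Setting ∂π_S/∂q_S = 0: 275 - 8q_S - 2(q_K) = 0.
Kestrel's first-order condition: 332 - 10q_K - 2(q_S) = 0.
Rearranging gives the reaction functions q_S = (275 - 2q_K)/8 and q_K = (332 - 2q_S)/10.
Solving the pair: q_S = 1043/38, q_K = 1053/38.
Total output Q = 1043/38 + 1053/38 = 1048/19.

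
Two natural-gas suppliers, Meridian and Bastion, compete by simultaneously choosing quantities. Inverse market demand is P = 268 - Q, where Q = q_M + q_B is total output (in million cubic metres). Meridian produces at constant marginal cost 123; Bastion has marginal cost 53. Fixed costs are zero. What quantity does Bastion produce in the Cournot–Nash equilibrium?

Meridian's profit: π_M = (268 - Q)q_M - (123q_M). Setting ∂π_M/∂q_M = 0: 145 - 2q_M - (q_B) = 0.
Bastion's first-order condition: 215 - 2q_B - (q_M) = 0.
Rearranging gives the reaction functions q_M = (145 - q_B)/2 and q_B = (215 - q_M)/2.
Solving the pair: q_M = 25, q_B = 95.

95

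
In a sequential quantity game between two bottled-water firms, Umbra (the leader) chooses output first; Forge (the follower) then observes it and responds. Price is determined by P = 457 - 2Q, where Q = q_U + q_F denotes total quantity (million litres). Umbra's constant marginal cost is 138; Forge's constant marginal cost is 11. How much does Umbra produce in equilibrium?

The follower Forge best-responds to any q_U: π_F = (457 - 2Q)q_F - 11q_F.
∂π_F/∂q_F = 446 - 2q_U - 4q_F = 0 gives the reaction function q_F = (446 - 2q_U)/4.
Umbra substitutes q_F(q_U) into its own profit: π_U = q_U(457 - 2q_U - (446 - 2q_U)/2) - 138q_U = (234 - q_U)q_U - 138q_U.
The leader's first-order condition 96 - 2q_U = 0 yields q_U = 48.
Then q_F = (446 - 2·48)/4 = 175/2.

48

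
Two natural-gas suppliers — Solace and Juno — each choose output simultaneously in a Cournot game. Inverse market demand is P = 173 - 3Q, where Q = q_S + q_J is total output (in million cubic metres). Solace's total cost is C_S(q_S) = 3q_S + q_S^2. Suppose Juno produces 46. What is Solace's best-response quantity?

4

With the rival's output fixed at 46, Solace's profit is π_S = (173 - 3·46 - 3q_S)q_S - (3q_S + q_S²) = (35 - 3q_S)q_S - (3q_S + q_S²).
∂π_S/∂q_S = 32 - 8q_S = 0, so q_S = 4.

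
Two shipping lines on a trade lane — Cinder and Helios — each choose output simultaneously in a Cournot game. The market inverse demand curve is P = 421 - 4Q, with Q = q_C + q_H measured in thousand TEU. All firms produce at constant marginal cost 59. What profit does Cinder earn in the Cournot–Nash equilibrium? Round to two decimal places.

3640.11

A representative firm's profit is π_i = q_i(421 - 4Q) - 59q_i.
First-order condition (treating rivals' output as given): 362 - 8q_i - 4q_j = 0.
With identical firms every q_j equals q_i, so q_j = q_i and 362 = 12q_i, giving q_i = 181/6.
Price P = 421 - 4·(181/3) = 539/3.
Cinder's profit: (539/3 - 59)·(181/6) = 3640.1111.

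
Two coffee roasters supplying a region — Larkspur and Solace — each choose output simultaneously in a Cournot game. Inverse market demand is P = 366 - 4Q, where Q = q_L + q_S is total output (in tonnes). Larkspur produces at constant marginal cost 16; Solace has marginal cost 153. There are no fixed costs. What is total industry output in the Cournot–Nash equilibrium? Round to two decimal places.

46.92

Larkspur's profit: π_L = (366 - 4Q)q_L - (16q_L). Setting ∂π_L/∂q_L = 0: 350 - 8q_L - 4(q_S) = 0.
Solace's profit: π_S = (366 - 4Q)q_S - (153q_S). Setting ∂π_S/∂q_S = 0: 213 - 8q_S - 4(q_L) = 0.
So q_L = (350 - 4q_S)/8 and q_S = (213 - 4q_L)/8.
Substituting one into the other gives q_L = 487/12 and q_S = 19/3.
Total output Q = 487/12 + 19/3 = 563/12.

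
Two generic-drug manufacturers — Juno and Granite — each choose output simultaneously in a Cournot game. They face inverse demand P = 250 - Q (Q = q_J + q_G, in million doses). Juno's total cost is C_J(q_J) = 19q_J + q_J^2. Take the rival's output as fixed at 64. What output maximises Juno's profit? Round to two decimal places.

With the rival's output fixed at 64, Juno's profit is π_J = (250 - 64 - q_J)q_J - (19q_J + q_J²) = (186 - q_J)q_J - (19q_J + q_J²).
∂π_J/∂q_J = 167 - 4q_J = 0, so q_J = 167/4.

41.75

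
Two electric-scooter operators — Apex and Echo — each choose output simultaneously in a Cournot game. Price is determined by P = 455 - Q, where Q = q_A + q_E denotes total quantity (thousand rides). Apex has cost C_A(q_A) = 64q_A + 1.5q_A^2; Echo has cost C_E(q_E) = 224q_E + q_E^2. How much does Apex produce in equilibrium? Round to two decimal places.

70.16

Apex's profit: π_A = (455 - Q)q_A - (64q_A + (3/2)q_A²). Setting ∂π_A/∂q_A = 0: 391 - 5q_A - (q_E) = 0.
Echo's first-order condition: 231 - 4q_E - (q_A) = 0.
Rearranging gives the reaction functions q_A = (391 - q_E)/5 and q_E = (231 - q_A)/4.
Substituting one into the other gives q_A = 1333/19 and q_E = 764/19.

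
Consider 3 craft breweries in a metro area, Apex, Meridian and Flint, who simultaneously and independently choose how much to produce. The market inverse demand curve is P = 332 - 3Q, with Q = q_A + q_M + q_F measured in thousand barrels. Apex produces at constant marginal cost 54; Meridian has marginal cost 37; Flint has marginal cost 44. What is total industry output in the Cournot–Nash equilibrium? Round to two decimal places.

Apex's profit: π_A = (332 - 3Q)q_A - (54q_A). Setting ∂π_A/∂q_A = 0: 278 - 6q_A - 3(q_M + q_F) = 0.
Meridian's profit: π_M = (332 - 3Q)q_M - (37q_M). Setting ∂π_M/∂q_M = 0: 295 - 6q_M - 3(q_A + q_F) = 0.
Flint's first-order condition: 288 - 6q_F - 3(q_A + q_M) = 0.
Adding the 3 conditions: 861 − 6Q − 6Q = 0, i.e. Q = 287/4.
Back-substituting: q_A = (278 − 861/4)/3 = 251/12, q_M = (295 − 861/4)/3 = 319/12, q_F = (288 − 861/4)/3 = 97/4.
Total output Q = 251/12 + 319/12 + 97/4 = 287/4.

71.75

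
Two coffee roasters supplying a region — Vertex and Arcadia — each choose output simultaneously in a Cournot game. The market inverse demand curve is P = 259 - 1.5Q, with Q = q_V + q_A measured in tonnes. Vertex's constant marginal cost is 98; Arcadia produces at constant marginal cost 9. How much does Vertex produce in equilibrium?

16

Vertex's profit: π_V = (259 - 1.5Q)q_V - (98q_V). Setting ∂π_V/∂q_V = 0: 161 - 3q_V - (3/2)(q_A) = 0.
Arcadia's first-order condition: 250 - 3q_A - (3/2)(q_V) = 0.
Best responses: q_V = (161 - (3/2)q_A)/3, q_A = (250 - (3/2)q_V)/3.
Substituting one into the other gives q_V = 16 and q_A = 226/3.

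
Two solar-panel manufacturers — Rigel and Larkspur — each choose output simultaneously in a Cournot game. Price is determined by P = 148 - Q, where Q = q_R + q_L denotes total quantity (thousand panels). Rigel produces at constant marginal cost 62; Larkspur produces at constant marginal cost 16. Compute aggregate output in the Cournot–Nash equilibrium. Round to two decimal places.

Rigel's profit: π_R = (148 - Q)q_R - (62q_R). Setting ∂π_R/∂q_R = 0: 86 - 2q_R - (q_L) = 0.
Larkspur's first-order condition: 132 - 2q_L - (q_R) = 0.
Rearranging gives the reaction functions q_R = (86 - q_L)/2 and q_L = (132 - q_R)/2.
Solving the pair: q_R = 40/3, q_L = 178/3.
Total output Q = 40/3 + 178/3 = 218/3.

72.67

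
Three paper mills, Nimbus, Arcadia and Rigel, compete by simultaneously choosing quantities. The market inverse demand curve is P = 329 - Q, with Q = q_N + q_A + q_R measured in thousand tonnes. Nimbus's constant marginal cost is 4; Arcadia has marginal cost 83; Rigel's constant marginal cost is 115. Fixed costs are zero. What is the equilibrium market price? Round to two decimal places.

Nimbus's profit: π_N = (329 - Q)q_N - (4q_N). Setting ∂π_N/∂q_N = 0: 325 - 2q_N - (q_A + q_R) = 0.
Arcadia's first-order condition: 246 - 2q_A - (q_N + q_R) = 0.
Rigel's first-order condition: 214 - 2q_R - (q_N + q_A) = 0.
Adding the 3 conditions: 785 − 2Q − 2Q = 0, i.e. Q = 785/4.
Back-substituting: q_N = (325 − 785/4) = 515/4, q_A = (246 − 785/4) = 199/4, q_R = (214 − 785/4) = 71/4.
Total output Q = 785/4, so price P = 329 - 785/4 = 531/4.

132.75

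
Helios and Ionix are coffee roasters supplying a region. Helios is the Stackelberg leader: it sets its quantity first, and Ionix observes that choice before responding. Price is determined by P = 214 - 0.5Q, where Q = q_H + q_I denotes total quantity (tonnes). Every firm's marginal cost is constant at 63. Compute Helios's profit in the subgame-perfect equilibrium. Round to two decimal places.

5700.25

The follower Ionix best-responds to any q_H: π_I = (214 - 0.5Q)q_I - 63q_I.
∂π_I/∂q_I = 151 - (1/2)q_H - q_I = 0 gives the reaction function q_I = (151 - (1/2)q_H).
Helios substitutes q_I(q_H) into its own profit: π_H = q_H(214 - (1/2)q_H - (151 - (1/2)q_H)/2) - 63q_H = (277/2 - (1/4)q_H)q_H - 63q_H.
The leader's first-order condition 151/2 - (1/2)q_H = 0 yields q_H = 151.
Then q_I = (151 - (1/2)·151) = 151/2.
Price P = 214 - (1/2)·(453/2) = 403/4.
Helios's profit: (403/4 - 63)·151 = 5700.2500.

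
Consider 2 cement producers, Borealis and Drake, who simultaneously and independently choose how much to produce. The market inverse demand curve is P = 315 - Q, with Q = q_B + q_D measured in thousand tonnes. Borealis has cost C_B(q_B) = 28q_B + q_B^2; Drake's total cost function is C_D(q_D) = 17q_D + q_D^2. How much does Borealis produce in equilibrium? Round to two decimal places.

56.67

Borealis's profit: π_B = (315 - Q)q_B - (28q_B + q_B²). Setting ∂π_B/∂q_B = 0: 287 - 4q_B - (q_D) = 0.
Drake's profit: π_D = (315 - Q)q_D - (17q_D + q_D²). Setting ∂π_D/∂q_D = 0: 298 - 4q_D - (q_B) = 0.
So q_B = (287 - q_D)/4 and q_D = (298 - q_B)/4.
Substituting one into the other gives q_B = 170/3 and q_D = 181/3.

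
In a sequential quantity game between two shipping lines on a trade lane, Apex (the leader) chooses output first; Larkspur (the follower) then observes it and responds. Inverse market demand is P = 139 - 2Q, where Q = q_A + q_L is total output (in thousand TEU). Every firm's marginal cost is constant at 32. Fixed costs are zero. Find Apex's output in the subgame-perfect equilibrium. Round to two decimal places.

26.75

The follower Larkspur best-responds to any q_A: π_L = (139 - 2Q)q_L - 32q_L.
∂π_L/∂q_L = 107 - 2q_A - 4q_L = 0 gives the reaction function q_L = (107 - 2q_A)/4.
Apex substitutes q_L(q_A) into its own profit: π_A = q_A(139 - 2q_A - (107 - 2q_A)/2) - 32q_A = (171/2 - q_A)q_A - 32q_A.
Maximising: ∂π_A/∂q_A = 107/2 - 2q_A = 0, giving q_A = 107/4.
Then q_L = (107 - 2·(107/4))/4 = 107/8.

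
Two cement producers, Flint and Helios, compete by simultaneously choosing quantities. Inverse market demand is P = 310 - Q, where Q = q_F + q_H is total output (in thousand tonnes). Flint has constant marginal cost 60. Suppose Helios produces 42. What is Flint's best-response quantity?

With the rival's output fixed at 42, Flint's profit is π_F = (310 - 42 - q_F)q_F - (60q_F) = (268 - q_F)q_F - (60q_F).
∂π_F/∂q_F = 208 - 2q_F = 0, so q_F = 104.

104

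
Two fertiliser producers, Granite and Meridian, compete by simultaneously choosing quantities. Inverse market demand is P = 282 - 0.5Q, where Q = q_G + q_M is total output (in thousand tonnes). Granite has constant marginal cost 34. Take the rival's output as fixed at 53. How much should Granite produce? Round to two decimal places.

With the rival's output fixed at 53, Granite's profit is π_G = (282 - (1/2)·53 - (1/2)q_G)q_G - (34q_G) = (511/2 - (1/2)q_G)q_G - (34q_G).
∂π_G/∂q_G = 443/2 - q_G = 0, so q_G = 443/2.

221.50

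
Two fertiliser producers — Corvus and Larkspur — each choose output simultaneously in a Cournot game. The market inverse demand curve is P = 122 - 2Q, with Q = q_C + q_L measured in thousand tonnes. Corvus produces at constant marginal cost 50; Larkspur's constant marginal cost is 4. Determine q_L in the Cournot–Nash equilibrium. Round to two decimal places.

Corvus's profit: π_C = (122 - 2Q)q_C - (50q_C). Setting ∂π_C/∂q_C = 0: 72 - 4q_C - 2(q_L) = 0.
Larkspur's first-order condition: 118 - 4q_L - 2(q_C) = 0.
So q_C = (72 - 2q_L)/4 and q_L = (118 - 2q_C)/4.
Substituting one into the other gives q_C = 13/3 and q_L = 82/3.

27.33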